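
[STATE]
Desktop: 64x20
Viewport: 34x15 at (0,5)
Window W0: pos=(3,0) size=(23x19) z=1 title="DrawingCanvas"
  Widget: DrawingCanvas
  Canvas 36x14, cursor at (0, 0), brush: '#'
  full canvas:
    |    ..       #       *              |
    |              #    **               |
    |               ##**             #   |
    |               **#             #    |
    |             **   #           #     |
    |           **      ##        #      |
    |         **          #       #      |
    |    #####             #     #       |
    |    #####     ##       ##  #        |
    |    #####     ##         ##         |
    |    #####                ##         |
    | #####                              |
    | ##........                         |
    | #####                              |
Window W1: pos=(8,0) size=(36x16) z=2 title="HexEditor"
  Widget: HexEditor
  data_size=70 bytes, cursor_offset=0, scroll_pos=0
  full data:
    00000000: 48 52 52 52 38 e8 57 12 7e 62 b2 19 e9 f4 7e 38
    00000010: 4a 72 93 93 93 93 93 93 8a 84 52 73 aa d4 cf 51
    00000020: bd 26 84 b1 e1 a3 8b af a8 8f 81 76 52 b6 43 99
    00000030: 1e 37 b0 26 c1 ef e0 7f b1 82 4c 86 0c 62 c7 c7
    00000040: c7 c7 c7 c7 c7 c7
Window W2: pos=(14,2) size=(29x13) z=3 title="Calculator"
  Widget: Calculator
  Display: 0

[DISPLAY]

   ┃    ┃00000┃                   
   ┃    ┃00000┃┌───┬───┬───┬───┐  
   ┃    ┃00000┃│ 7 │ 8 │ 9 │ ÷ │  
   ┃    ┃     ┃├───┼───┼───┼───┤  
   ┃    ┃     ┃│ 4 │ 5 │ 6 │ × │  
   ┃    ┃     ┃├───┼───┼───┼───┤  
   ┃    ┃     ┃│ 1 │ 2 │ 3 │ - │  
   ┃    ┃     ┃├───┼───┼───┼───┤  
   ┃    ┃     ┃│ 0 │ . │ = │ + │  
   ┃ ###┃     ┗━━━━━━━━━━━━━━━━━━━
   ┃ ##.┗━━━━━━━━━━━━━━━━━━━━━━━━━
   ┃ #####               ┃        
   ┃                     ┃        
   ┗━━━━━━━━━━━━━━━━━━━━━┛        
                                  


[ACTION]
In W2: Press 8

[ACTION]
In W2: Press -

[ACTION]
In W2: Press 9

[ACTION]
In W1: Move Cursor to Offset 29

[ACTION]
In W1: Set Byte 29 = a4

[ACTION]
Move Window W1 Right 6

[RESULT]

   ┃          ┃                   
   ┃          ┃┌───┬───┬───┬───┐  
   ┃          ┃│ 7 │ 8 │ 9 │ ÷ │  
   ┃          ┃├───┼───┼───┼───┤  
   ┃         *┃│ 4 │ 5 │ 6 │ × │  
   ┃    ##### ┃├───┼───┼───┼───┤  
   ┃    ##### ┃│ 1 │ 2 │ 3 │ - │  
   ┃    ##### ┃├───┼───┼───┼───┤  
   ┃    ##### ┃│ 0 │ . │ = │ + │  
   ┃ #####    ┗━━━━━━━━━━━━━━━━━━━
   ┃ ##.......┗━━━━━━━━━━━━━━━━━━━
   ┃ #####               ┃        
   ┃                     ┃        
   ┗━━━━━━━━━━━━━━━━━━━━━┛        
                                  


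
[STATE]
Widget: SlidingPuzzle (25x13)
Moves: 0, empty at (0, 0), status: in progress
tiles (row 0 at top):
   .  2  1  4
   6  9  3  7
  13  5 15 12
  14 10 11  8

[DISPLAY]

┌────┬────┬────┬────┐    
│    │  2 │  1 │  4 │    
├────┼────┼────┼────┤    
│  6 │  9 │  3 │  7 │    
├────┼────┼────┼────┤    
│ 13 │  5 │ 15 │ 12 │    
├────┼────┼────┼────┤    
│ 14 │ 10 │ 11 │  8 │    
└────┴────┴────┴────┘    
Moves: 0                 
                         
                         
                         


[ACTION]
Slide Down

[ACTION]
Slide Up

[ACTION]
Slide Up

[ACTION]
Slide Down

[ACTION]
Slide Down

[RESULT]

┌────┬────┬────┬────┐    
│    │  2 │  1 │  4 │    
├────┼────┼────┼────┤    
│  6 │  9 │  3 │  7 │    
├────┼────┼────┼────┤    
│ 13 │  5 │ 15 │ 12 │    
├────┼────┼────┼────┤    
│ 14 │ 10 │ 11 │  8 │    
└────┴────┴────┴────┘    
Moves: 4                 
                         
                         
                         


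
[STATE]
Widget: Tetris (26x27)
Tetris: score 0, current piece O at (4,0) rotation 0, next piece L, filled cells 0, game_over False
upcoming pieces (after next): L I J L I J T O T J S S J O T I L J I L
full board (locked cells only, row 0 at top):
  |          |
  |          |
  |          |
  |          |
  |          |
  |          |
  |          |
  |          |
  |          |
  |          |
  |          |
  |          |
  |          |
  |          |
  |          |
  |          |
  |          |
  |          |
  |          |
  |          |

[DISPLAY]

    ▓▓    │Next:          
    ▓▓    │  ▒            
          │▒▒▒            
          │               
          │               
          │               
          │Score:         
          │0              
          │               
          │               
          │               
          │               
          │               
          │               
          │               
          │               
          │               
          │               
          │               
          │               
          │               
          │               
          │               
          │               
          │               
          │               
          │               


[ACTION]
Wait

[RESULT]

          │Next:          
    ▓▓    │  ▒            
    ▓▓    │▒▒▒            
          │               
          │               
          │               
          │Score:         
          │0              
          │               
          │               
          │               
          │               
          │               
          │               
          │               
          │               
          │               
          │               
          │               
          │               
          │               
          │               
          │               
          │               
          │               
          │               
          │               


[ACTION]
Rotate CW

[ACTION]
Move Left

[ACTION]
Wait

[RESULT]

          │Next:          
          │  ▒            
   ▓▓     │▒▒▒            
   ▓▓     │               
          │               
          │               
          │Score:         
          │0              
          │               
          │               
          │               
          │               
          │               
          │               
          │               
          │               
          │               
          │               
          │               
          │               
          │               
          │               
          │               
          │               
          │               
          │               
          │               


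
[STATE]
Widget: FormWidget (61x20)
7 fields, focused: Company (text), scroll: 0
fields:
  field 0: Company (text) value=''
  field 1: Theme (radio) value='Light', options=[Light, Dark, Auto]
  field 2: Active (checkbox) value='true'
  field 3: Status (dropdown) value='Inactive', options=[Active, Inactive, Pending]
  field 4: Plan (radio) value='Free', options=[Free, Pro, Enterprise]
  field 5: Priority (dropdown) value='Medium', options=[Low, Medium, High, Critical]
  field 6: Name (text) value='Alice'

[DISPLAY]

> Company:    [                                             ]
  Theme:      (●) Light  ( ) Dark  ( ) Auto                  
  Active:     [x]                                            
  Status:     [Inactive                                    ▼]
  Plan:       (●) Free  ( ) Pro  ( ) Enterprise              
  Priority:   [Medium                                      ▼]
  Name:       [Alice                                        ]
                                                             
                                                             
                                                             
                                                             
                                                             
                                                             
                                                             
                                                             
                                                             
                                                             
                                                             
                                                             
                                                             


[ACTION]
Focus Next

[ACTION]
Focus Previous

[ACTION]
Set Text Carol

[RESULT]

> Company:    [Carol                                        ]
  Theme:      (●) Light  ( ) Dark  ( ) Auto                  
  Active:     [x]                                            
  Status:     [Inactive                                    ▼]
  Plan:       (●) Free  ( ) Pro  ( ) Enterprise              
  Priority:   [Medium                                      ▼]
  Name:       [Alice                                        ]
                                                             
                                                             
                                                             
                                                             
                                                             
                                                             
                                                             
                                                             
                                                             
                                                             
                                                             
                                                             
                                                             


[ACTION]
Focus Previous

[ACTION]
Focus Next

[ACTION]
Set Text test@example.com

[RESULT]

> Company:    [test@example.com                             ]
  Theme:      (●) Light  ( ) Dark  ( ) Auto                  
  Active:     [x]                                            
  Status:     [Inactive                                    ▼]
  Plan:       (●) Free  ( ) Pro  ( ) Enterprise              
  Priority:   [Medium                                      ▼]
  Name:       [Alice                                        ]
                                                             
                                                             
                                                             
                                                             
                                                             
                                                             
                                                             
                                                             
                                                             
                                                             
                                                             
                                                             
                                                             


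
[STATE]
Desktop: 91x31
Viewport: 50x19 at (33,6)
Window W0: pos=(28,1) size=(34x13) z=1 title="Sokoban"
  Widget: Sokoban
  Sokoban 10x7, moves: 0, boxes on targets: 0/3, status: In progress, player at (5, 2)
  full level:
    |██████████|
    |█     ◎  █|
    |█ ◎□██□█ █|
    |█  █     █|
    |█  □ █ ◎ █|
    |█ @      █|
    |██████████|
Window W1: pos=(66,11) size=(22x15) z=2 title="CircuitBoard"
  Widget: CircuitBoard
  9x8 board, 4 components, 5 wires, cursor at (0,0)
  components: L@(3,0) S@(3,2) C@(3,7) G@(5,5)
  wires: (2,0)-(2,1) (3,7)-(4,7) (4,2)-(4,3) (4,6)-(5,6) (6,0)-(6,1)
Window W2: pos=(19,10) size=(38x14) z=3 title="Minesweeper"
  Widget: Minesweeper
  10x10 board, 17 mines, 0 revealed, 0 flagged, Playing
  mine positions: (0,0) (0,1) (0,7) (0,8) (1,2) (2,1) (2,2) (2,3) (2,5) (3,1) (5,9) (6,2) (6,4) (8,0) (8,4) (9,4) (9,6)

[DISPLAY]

██□█ █                      ┃                     
     █                      ┃                     
 █ ◎ █                      ┃                     
     █                      ┃                     
━━━━━━━━━━━━━━━━━━━━━━━┓    ┃                     
                       ┃    ┃    ┏━━━━━━━━━━━━━━━━
───────────────────────┨    ┃    ┃ CircuitBoard   
                       ┃━━━━┛    ┠────────────────
                       ┃         ┃   0 1 2 3 4 5 6
                       ┃         ┃0  [.]          
                       ┃         ┃                
                       ┃         ┃1               
                       ┃         ┃                
                       ┃         ┃2   · ─ ·       
                       ┃         ┃                
                       ┃         ┃3   L       S   
                       ┃         ┃                
━━━━━━━━━━━━━━━━━━━━━━━┛         ┃4           · ─ 
                                 ┃                


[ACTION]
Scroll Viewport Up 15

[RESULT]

                                                  
━━━━━━━━━━━━━━━━━━━━━━━━━━━━┓                     
oban                        ┃                     
────────────────────────────┨                     
██████                      ┃                     
  ◎  █                      ┃                     
██□█ █                      ┃                     
     █                      ┃                     
 █ ◎ █                      ┃                     
     █                      ┃                     
━━━━━━━━━━━━━━━━━━━━━━━┓    ┃                     
                       ┃    ┃    ┏━━━━━━━━━━━━━━━━
───────────────────────┨    ┃    ┃ CircuitBoard   
                       ┃━━━━┛    ┠────────────────
                       ┃         ┃   0 1 2 3 4 5 6
                       ┃         ┃0  [.]          
                       ┃         ┃                
                       ┃         ┃1               
                       ┃         ┃                


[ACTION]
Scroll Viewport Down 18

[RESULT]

───────────────────────┨    ┃    ┃ CircuitBoard   
                       ┃━━━━┛    ┠────────────────
                       ┃         ┃   0 1 2 3 4 5 6
                       ┃         ┃0  [.]          
                       ┃         ┃                
                       ┃         ┃1               
                       ┃         ┃                
                       ┃         ┃2   · ─ ·       
                       ┃         ┃                
                       ┃         ┃3   L       S   
                       ┃         ┃                
━━━━━━━━━━━━━━━━━━━━━━━┛         ┃4           · ─ 
                                 ┃                
                                 ┗━━━━━━━━━━━━━━━━
                                                  
                                                  
                                                  
                                                  
                                                  


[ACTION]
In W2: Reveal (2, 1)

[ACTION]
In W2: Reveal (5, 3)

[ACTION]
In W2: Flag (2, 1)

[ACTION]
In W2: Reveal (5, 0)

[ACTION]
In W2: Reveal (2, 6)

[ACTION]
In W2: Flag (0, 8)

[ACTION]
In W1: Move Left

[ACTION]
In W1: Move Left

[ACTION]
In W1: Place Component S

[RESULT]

───────────────────────┨    ┃    ┃ CircuitBoard   
                       ┃━━━━┛    ┠────────────────
                       ┃         ┃   0 1 2 3 4 5 6
                       ┃         ┃0  [S]          
                       ┃         ┃                
                       ┃         ┃1               
                       ┃         ┃                
                       ┃         ┃2   · ─ ·       
                       ┃         ┃                
                       ┃         ┃3   L       S   
                       ┃         ┃                
━━━━━━━━━━━━━━━━━━━━━━━┛         ┃4           · ─ 
                                 ┃                
                                 ┗━━━━━━━━━━━━━━━━
                                                  
                                                  
                                                  
                                                  
                                                  


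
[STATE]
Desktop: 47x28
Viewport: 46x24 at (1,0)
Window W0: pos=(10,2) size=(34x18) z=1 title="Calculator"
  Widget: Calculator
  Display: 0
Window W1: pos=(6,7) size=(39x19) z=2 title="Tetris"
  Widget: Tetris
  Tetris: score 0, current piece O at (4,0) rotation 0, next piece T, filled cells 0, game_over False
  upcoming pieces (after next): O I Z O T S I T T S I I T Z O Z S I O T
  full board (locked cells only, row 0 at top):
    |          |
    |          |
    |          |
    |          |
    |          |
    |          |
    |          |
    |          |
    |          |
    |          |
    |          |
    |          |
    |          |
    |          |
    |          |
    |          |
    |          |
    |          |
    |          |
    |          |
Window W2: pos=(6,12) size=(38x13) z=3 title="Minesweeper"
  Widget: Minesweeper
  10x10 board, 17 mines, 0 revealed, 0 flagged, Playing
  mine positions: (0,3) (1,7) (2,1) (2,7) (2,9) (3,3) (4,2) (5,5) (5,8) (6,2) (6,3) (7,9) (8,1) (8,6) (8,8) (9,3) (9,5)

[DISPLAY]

                                              
                                              
         ┏━━━━━━━━━━━━━━━━━━━━━━━━━━━━━━━━┓   
         ┃ Calculator                     ┃   
         ┠────────────────────────────────┨   
         ┃                               0┃   
         ┃┌───┬───┬───┬───┐               ┃   
     ┏━━━━━━━━━━━━━━━━━━━━━━━━━━━━━━━━━━━━━┓  
     ┃ Tetris                              ┃  
     ┠─────────────────────────────────────┨  
     ┃          │Next:                     ┃  
     ┃          │ ▒                        ┃  
     ┏━━━━━━━━━━━━━━━━━━━━━━━━━━━━━━━━━━━━┓┃  
     ┃ Minesweeper                        ┃┃  
     ┠────────────────────────────────────┨┃  
     ┃■■■■■■■■■■                          ┃┃  
     ┃■■■■■■■■■■                          ┃┃  
     ┃■■■■■■■■■■                          ┃┃  
     ┃■■■■■■■■■■                          ┃┃  
     ┃■■■■■■■■■■                          ┃┃  
     ┃■■■■■■■■■■                          ┃┃  
     ┃■■■■■■■■■■                          ┃┃  
     ┃■■■■■■■■■■                          ┃┃  
     ┃■■■■■■■■■■                          ┃┃  


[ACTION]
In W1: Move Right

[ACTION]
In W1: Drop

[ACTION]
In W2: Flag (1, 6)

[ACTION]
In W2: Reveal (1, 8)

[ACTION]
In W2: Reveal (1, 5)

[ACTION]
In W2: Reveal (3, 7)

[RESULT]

                                              
                                              
         ┏━━━━━━━━━━━━━━━━━━━━━━━━━━━━━━━━┓   
         ┃ Calculator                     ┃   
         ┠────────────────────────────────┨   
         ┃                               0┃   
         ┃┌───┬───┬───┬───┐               ┃   
     ┏━━━━━━━━━━━━━━━━━━━━━━━━━━━━━━━━━━━━━┓  
     ┃ Tetris                              ┃  
     ┠─────────────────────────────────────┨  
     ┃          │Next:                     ┃  
     ┃          │ ▒                        ┃  
     ┏━━━━━━━━━━━━━━━━━━━━━━━━━━━━━━━━━━━━┓┃  
     ┃ Minesweeper                        ┃┃  
     ┠────────────────────────────────────┨┃  
     ┃■■■■1 1■■■                          ┃┃  
     ┃■■■■1 2■3■                          ┃┃  
     ┃■■■■1 2■■■                          ┃┃  
     ┃■■■■1 11■■                          ┃┃  
     ┃■■■■211■■■                          ┃┃  
     ┃■■■■■■■■■■                          ┃┃  
     ┃■■■■■■■■■■                          ┃┃  
     ┃■■■■■■■■■■                          ┃┃  
     ┃■■■■■■■■■■                          ┃┃  


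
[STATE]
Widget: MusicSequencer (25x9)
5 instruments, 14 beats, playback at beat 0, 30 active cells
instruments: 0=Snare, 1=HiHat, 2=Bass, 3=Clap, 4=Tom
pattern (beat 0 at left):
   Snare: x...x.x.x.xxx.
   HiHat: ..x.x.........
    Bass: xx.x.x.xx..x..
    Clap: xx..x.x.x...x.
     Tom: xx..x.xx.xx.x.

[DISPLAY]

      ▼1234567890123     
 Snare█···█·█·█·███·     
 HiHat··█·█·········     
  Bass██·█·█·██··█··     
  Clap██··█·█·█···█·     
   Tom██··█·██·██·█·     
                         
                         
                         


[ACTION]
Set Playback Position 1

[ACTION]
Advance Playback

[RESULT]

      01▼34567890123     
 Snare█···█·█·█·███·     
 HiHat··█·█·········     
  Bass██·█·█·██··█··     
  Clap██··█·█·█···█·     
   Tom██··█·██·██·█·     
                         
                         
                         


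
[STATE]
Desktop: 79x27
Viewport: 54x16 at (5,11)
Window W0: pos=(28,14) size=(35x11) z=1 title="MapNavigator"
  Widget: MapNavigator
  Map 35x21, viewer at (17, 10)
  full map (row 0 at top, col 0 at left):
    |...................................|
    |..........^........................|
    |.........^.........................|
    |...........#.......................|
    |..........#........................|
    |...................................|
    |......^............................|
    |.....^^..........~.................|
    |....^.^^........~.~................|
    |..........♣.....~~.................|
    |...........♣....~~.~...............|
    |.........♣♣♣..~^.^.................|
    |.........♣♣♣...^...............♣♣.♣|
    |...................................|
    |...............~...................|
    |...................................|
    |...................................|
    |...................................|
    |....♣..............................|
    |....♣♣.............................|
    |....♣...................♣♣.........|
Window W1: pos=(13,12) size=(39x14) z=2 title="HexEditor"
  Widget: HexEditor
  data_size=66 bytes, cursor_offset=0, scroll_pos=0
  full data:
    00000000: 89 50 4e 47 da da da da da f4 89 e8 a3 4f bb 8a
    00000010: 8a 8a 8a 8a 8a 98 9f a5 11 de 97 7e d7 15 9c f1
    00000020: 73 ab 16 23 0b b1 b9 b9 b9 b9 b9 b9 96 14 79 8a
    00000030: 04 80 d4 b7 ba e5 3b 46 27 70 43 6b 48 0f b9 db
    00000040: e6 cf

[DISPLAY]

                                                      
        ┏━━━━━━━━━━━━━━━━━━━━━━━━━━━━━━━━━━━━━┓       
        ┃ HexEditor                           ┃       
        ┠─────────────────────────────────────┨━━━━━━━
        ┃00000000  89 50 4e 47 da da da da  da┃       
        ┃00000010  8a 8a 8a 8a 8a 98 9f a5  11┃───────
        ┃00000020  73 ab 16 23 0b b1 b9 b9  b9┃.......
        ┃00000030  04 80 d4 b7 ba e5 3b 46  27┃.......
        ┃00000040  e6 cf                      ┃.......
        ┃                                     ┃.......
        ┃                                     ┃.......
        ┃                                     ┃.......
        ┃                                     ┃.......
        ┃                                     ┃━━━━━━━
        ┗━━━━━━━━━━━━━━━━━━━━━━━━━━━━━━━━━━━━━┛       
                                                      


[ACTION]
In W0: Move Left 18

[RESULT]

                                                      
        ┏━━━━━━━━━━━━━━━━━━━━━━━━━━━━━━━━━━━━━┓       
        ┃ HexEditor                           ┃       
        ┠─────────────────────────────────────┨━━━━━━━
        ┃00000000  89 50 4e 47 da da da da  da┃       
        ┃00000010  8a 8a 8a 8a 8a 98 9f a5  11┃───────
        ┃00000020  73 ab 16 23 0b b1 b9 b9  b9┃.......
        ┃00000030  04 80 d4 b7 ba e5 3b 46  27┃^......
        ┃00000040  e6 cf                      ┃...♣...
        ┃                                     ┃....♣..
        ┃                                     ┃..♣♣♣..
        ┃                                     ┃..♣♣♣..
        ┃                                     ┃.......
        ┃                                     ┃━━━━━━━
        ┗━━━━━━━━━━━━━━━━━━━━━━━━━━━━━━━━━━━━━┛       
                                                      


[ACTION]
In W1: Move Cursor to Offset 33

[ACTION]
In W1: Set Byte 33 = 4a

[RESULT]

                                                      
        ┏━━━━━━━━━━━━━━━━━━━━━━━━━━━━━━━━━━━━━┓       
        ┃ HexEditor                           ┃       
        ┠─────────────────────────────────────┨━━━━━━━
        ┃00000000  89 50 4e 47 da da da da  da┃       
        ┃00000010  8a 8a 8a 8a 8a 98 9f a5  11┃───────
        ┃00000020  73 4A 16 23 0b b1 b9 b9  b9┃.......
        ┃00000030  04 80 d4 b7 ba e5 3b 46  27┃^......
        ┃00000040  e6 cf                      ┃...♣...
        ┃                                     ┃....♣..
        ┃                                     ┃..♣♣♣..
        ┃                                     ┃..♣♣♣..
        ┃                                     ┃.......
        ┃                                     ┃━━━━━━━
        ┗━━━━━━━━━━━━━━━━━━━━━━━━━━━━━━━━━━━━━┛       
                                                      


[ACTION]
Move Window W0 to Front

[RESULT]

                                                      
        ┏━━━━━━━━━━━━━━━━━━━━━━━━━━━━━━━━━━━━━┓       
        ┃ HexEditor                           ┃       
        ┠──────────────┏━━━━━━━━━━━━━━━━━━━━━━━━━━━━━━
        ┃00000000  89 5┃ MapNavigator                 
        ┃00000010  8a 8┠──────────────────────────────
        ┃00000020  73 4┃                .....^^.......
        ┃00000030  04 8┃                ....^.^^......
        ┃00000040  e6 c┃                ..........♣...
        ┃              ┃                @..........♣..
        ┃              ┃                .........♣♣♣..
        ┃              ┃                .........♣♣♣..
        ┃              ┃                ..............
        ┃              ┗━━━━━━━━━━━━━━━━━━━━━━━━━━━━━━
        ┗━━━━━━━━━━━━━━━━━━━━━━━━━━━━━━━━━━━━━┛       
                                                      


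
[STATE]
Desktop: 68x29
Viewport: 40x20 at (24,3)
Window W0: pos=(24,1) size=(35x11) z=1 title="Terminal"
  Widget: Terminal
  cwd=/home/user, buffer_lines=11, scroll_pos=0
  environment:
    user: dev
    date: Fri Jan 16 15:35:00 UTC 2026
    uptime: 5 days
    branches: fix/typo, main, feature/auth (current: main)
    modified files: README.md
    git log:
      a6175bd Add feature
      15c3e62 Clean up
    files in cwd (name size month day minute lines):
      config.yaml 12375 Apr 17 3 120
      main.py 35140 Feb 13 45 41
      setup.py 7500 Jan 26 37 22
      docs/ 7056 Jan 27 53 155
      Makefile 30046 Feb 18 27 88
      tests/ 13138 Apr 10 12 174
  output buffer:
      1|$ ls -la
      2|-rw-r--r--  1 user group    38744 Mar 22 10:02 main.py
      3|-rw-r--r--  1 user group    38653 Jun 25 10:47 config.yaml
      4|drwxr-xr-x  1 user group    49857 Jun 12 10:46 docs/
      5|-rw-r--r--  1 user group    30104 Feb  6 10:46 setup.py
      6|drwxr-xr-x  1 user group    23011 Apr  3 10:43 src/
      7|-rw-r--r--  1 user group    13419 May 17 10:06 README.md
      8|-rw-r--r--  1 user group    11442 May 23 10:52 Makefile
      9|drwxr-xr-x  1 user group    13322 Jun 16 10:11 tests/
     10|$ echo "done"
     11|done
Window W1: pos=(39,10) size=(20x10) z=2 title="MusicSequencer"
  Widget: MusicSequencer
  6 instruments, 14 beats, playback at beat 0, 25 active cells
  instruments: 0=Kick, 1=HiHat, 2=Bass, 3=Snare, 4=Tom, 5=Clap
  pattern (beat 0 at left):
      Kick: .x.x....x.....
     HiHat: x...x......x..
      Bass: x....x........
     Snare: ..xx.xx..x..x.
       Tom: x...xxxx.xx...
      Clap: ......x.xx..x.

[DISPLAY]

┠─────────────────────────────────┨     
┃$ ls -la                         ┃     
┃-rw-r--r--  1 user group    38744┃     
┃-rw-r--r--  1 user group    38653┃     
┃drwxr-xr-x  1 user group    49857┃     
┃-rw-r--r--  1 user group    30104┃     
┃drwxr-xr-x  1 user group    23011┃     
┃-rw-r--r--  1 ┏━━━━━━━━━━━━━━━━━━┓     
┗━━━━━━━━━━━━━━┃ MusicSequencer   ┃     
               ┠──────────────────┨     
               ┃      ▼12345678901┃     
               ┃  Kick·█·█····█···┃     
               ┃ HiHat█···█······█┃     
               ┃  Bass█····█······┃     
               ┃ Snare··██·██··█··┃     
               ┃   Tom█···████·██·┃     
               ┗━━━━━━━━━━━━━━━━━━┛     
                                        
                                        
                                        


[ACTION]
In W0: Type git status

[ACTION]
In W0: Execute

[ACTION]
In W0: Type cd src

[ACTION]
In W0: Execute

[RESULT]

┠─────────────────────────────────┨     
┃On branch main                   ┃     
┃Changes not staged for commit:   ┃     
┃                                 ┃     
┃        modified:   README.md    ┃     
┃$ cd src                         ┃     
┃                                 ┃     
┃$ █           ┏━━━━━━━━━━━━━━━━━━┓     
┗━━━━━━━━━━━━━━┃ MusicSequencer   ┃     
               ┠──────────────────┨     
               ┃      ▼12345678901┃     
               ┃  Kick·█·█····█···┃     
               ┃ HiHat█···█······█┃     
               ┃  Bass█····█······┃     
               ┃ Snare··██·██··█··┃     
               ┃   Tom█···████·██·┃     
               ┗━━━━━━━━━━━━━━━━━━┛     
                                        
                                        
                                        


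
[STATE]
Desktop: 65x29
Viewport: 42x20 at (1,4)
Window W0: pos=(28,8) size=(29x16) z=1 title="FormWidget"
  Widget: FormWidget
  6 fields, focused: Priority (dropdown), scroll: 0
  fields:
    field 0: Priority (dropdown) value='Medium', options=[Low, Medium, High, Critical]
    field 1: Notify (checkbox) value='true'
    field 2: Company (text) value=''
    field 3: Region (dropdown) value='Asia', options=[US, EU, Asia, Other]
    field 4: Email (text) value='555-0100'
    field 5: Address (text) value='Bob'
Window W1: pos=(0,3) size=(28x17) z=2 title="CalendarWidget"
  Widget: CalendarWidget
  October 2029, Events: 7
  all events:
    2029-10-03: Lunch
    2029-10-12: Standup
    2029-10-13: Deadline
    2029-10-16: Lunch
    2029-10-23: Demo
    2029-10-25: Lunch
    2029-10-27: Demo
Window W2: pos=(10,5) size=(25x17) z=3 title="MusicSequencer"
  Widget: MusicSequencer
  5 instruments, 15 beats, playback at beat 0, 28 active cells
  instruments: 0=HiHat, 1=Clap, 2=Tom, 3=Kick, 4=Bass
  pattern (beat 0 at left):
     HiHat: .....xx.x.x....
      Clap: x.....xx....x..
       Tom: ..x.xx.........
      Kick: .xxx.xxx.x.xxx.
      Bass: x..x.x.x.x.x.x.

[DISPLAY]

 CalendarWidget           ┃               
─────────┏━━━━━━━━━━━━━━━━━━━━━━━┓        
       Oc┃ MusicSequencer        ┃        
Mo Tu We ┠───────────────────────┨        
 1  2  3*┃      ▼12345678901234  ┃━━━━━━━━
 8  9 10 ┃ HiHat·····██·█·█····  ┃idget   
15 16* 17┃  Clap█·····██····█··  ┃────────
22 23* 24┃   Tom··█·██·········  ┃rity:   
29 30 31 ┃  Kick·███·███·█·███·  ┃fy:     
         ┃  Bass█··█·█·█·█·█·█·  ┃any:    
         ┃                       ┃on:     
         ┃                       ┃l:      
         ┃                       ┃ess:    
         ┃                       ┃        
         ┃                       ┃        
━━━━━━━━━┃                       ┃        
         ┃                       ┃        
         ┗━━━━━━━━━━━━━━━━━━━━━━━┛        
                           ┃              
                           ┗━━━━━━━━━━━━━━


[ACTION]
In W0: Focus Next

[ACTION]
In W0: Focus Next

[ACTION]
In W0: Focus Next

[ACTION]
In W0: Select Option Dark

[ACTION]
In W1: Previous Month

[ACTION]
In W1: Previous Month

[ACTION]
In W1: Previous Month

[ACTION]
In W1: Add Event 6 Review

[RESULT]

 CalendarWidget           ┃               
─────────┏━━━━━━━━━━━━━━━━━━━━━━━┓        
        J┃ MusicSequencer        ┃        
Mo Tu We ┠───────────────────────┨        
         ┃      ▼12345678901234  ┃━━━━━━━━
 2  3  4 ┃ HiHat·····██·█·█····  ┃idget   
 9 10 11 ┃  Clap█·····██····█··  ┃────────
16 17 18 ┃   Tom··█·██·········  ┃rity:   
23 24 25 ┃  Kick·███·███·█·███·  ┃fy:     
30 31    ┃  Bass█··█·█·█·█·█·█·  ┃any:    
         ┃                       ┃on:     
         ┃                       ┃l:      
         ┃                       ┃ess:    
         ┃                       ┃        
         ┃                       ┃        
━━━━━━━━━┃                       ┃        
         ┃                       ┃        
         ┗━━━━━━━━━━━━━━━━━━━━━━━┛        
                           ┃              
                           ┗━━━━━━━━━━━━━━


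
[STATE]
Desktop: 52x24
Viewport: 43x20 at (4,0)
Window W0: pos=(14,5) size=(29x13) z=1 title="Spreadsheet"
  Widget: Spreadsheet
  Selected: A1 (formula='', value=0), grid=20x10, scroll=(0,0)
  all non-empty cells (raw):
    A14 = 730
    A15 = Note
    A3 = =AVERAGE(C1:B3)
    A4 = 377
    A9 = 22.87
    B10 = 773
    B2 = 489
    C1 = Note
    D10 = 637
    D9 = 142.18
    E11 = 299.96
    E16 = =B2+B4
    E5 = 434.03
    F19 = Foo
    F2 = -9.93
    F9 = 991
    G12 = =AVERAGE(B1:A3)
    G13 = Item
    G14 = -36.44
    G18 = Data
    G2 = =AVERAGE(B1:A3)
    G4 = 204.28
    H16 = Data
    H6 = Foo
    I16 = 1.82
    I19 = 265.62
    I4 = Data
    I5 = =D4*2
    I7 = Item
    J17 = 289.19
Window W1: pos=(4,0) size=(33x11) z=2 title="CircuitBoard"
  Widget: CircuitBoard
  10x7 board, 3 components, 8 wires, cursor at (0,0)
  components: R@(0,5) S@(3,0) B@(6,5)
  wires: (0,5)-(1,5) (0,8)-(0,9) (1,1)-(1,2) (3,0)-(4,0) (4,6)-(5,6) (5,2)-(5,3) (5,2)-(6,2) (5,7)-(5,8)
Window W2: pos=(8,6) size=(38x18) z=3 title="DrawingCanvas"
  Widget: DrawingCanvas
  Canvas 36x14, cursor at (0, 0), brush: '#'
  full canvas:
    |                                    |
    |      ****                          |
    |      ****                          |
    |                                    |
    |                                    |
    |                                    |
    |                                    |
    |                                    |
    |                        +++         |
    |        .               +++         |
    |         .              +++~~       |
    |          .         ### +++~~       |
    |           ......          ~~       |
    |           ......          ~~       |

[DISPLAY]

┏━━━━━━━━━━━━━━━━━━━━━━━━━━━━━━━┓          
┃ CircuitBoard                  ┃          
┠───────────────────────────────┨          
┃   0 1 2 3 4 5 6 7 8 9         ┃          
┃0  [.]                  R      ┃          
┃                        │      ┃━━━━━┓    
┃1  ┏━━━━━━━━━━━━━━━━━━━━━━━━━━━━━━━━━━━━┓ 
┃   ┃ DrawingCanvas                      ┃ 
┃2  ┠────────────────────────────────────┨ 
┃   ┃+                                   ┃ 
┗━━━┃      ****                          ┃ 
    ┃      ****                          ┃ 
    ┃                                    ┃ 
    ┃                                    ┃ 
    ┃                                    ┃ 
    ┃                                    ┃ 
    ┃                                    ┃ 
    ┃                        +++         ┃ 
    ┃        .               +++         ┃ 
    ┃         .              +++~~       ┃ 


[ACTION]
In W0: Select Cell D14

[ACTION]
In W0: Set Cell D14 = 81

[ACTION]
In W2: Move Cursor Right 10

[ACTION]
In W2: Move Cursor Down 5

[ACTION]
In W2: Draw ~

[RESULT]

┏━━━━━━━━━━━━━━━━━━━━━━━━━━━━━━━┓          
┃ CircuitBoard                  ┃          
┠───────────────────────────────┨          
┃   0 1 2 3 4 5 6 7 8 9         ┃          
┃0  [.]                  R      ┃          
┃                        │      ┃━━━━━┓    
┃1  ┏━━━━━━━━━━━━━━━━━━━━━━━━━━━━━━━━━━━━┓ 
┃   ┃ DrawingCanvas                      ┃ 
┃2  ┠────────────────────────────────────┨ 
┃   ┃                                    ┃ 
┗━━━┃      ****                          ┃ 
    ┃      ****                          ┃ 
    ┃                                    ┃ 
    ┃                                    ┃ 
    ┃          ~                         ┃ 
    ┃                                    ┃ 
    ┃                                    ┃ 
    ┃                        +++         ┃ 
    ┃        .               +++         ┃ 
    ┃         .              +++~~       ┃ 
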